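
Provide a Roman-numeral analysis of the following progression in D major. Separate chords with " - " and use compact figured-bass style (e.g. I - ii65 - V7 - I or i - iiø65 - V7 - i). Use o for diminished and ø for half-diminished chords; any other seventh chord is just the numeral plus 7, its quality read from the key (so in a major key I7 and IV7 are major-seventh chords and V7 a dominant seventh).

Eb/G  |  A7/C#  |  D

Eb/G: Eb with this quality isn't in the key; a major triad on b2 is the Neapolitan sixth, bII6 (third, G, in the bass — hence the 6).
A7/C#: root A is the dominant; dominant seventh chord there is V65.
D has root D, degree 1 in D major, so I.

bII6 - V65 - I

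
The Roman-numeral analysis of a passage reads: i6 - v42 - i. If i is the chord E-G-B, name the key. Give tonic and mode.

E minor

The chord Em is a minor triad rooted on E; its label is i.
If E is scale degree 1 and the mode makes that degree carry a minor triad, the tonic is E and the mode is minor.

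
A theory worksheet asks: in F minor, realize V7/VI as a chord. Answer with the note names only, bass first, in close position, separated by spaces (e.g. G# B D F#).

The slash means an applied dominant: we want the dominant of VI. In F minor, VI is Db major, and its dominant is built on Ab.
Building a dominant seventh chord on Ab gives Ab-C-Eb-Gb.

Ab C Eb Gb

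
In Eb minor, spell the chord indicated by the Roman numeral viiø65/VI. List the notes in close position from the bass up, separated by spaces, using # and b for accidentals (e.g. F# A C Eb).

The slash marks an applied leading-tone chord: viio of VI. In Eb minor, VI is Cb, so the leading tone to it is Bb, a half step below.
Building a half-diminished seventh chord on Bb gives Bb-Db-Fb-Ab.
The figured bass 65 indicates first inversion, placing the third (Db) in the bass: Db-Fb-Ab-Bb.

Db Fb Ab Bb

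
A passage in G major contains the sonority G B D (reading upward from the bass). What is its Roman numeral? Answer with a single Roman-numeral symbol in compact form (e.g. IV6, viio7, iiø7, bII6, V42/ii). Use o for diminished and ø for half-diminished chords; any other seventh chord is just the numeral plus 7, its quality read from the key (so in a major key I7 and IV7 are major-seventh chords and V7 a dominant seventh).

Stacked in thirds the chord is G-B-D: a major triad on G.
In G major, G is the tonic; the diatonic major triad there is I.

I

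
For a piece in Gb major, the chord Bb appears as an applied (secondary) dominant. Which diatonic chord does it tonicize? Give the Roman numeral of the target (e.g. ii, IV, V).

The chord is a major triad on Bb.
A dominant resolves down a perfect fifth: Bb → Eb. In Gb major, Eb is scale degree 6, i.e. vi.

vi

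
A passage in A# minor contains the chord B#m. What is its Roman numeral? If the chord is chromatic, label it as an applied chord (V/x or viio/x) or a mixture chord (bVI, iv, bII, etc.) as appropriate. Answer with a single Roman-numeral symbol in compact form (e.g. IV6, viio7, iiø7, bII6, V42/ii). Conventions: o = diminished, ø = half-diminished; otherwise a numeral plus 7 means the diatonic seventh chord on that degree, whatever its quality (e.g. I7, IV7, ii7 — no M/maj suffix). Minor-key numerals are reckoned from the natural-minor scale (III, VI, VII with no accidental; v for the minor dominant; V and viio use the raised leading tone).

ii

Stacked in thirds the chord is B#-D#-F##: a minor triad on B#.
B# is the second degree of A# minor. This is the minor supertonic, borrowed from the parallel major (the Dorian ii).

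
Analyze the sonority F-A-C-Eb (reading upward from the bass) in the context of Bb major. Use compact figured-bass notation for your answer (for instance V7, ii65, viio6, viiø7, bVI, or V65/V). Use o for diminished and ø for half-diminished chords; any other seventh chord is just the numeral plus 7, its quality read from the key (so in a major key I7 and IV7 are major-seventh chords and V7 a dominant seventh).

V7

Stacked in thirds the chord is F-A-C-Eb: a dominant seventh chord on F.
In Bb major, F is the dominant; the diatonic dominant seventh chord there is V7.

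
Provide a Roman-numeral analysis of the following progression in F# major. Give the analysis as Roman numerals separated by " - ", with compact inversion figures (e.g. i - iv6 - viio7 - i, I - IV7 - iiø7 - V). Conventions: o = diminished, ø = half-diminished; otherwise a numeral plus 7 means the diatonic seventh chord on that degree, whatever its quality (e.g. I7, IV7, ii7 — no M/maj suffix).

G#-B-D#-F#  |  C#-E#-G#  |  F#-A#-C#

ii7 - V - I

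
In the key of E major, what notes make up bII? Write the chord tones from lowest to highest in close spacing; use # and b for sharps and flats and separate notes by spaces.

Scale degree 2 in E major is F#; lowering it a half step gives F. bII is the Neapolitan chord — a major triad on the lowered second degree.
So the chord is F-A-C, a major triad.

F A C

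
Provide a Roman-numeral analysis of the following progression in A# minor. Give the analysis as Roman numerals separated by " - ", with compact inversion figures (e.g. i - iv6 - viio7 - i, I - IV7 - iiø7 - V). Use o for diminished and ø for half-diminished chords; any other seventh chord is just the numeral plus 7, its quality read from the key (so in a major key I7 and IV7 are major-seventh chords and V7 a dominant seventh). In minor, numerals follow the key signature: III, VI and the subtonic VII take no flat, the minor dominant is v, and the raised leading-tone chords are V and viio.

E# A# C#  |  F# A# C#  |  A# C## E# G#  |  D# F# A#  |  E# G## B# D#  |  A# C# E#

E#-A#-C#: root A# is the tonic; minor triad there is i64.
F#-A#-C#: major triad on F# = scale degree 6 → VI.
A#-C##-E#-G#: a dominant seventh chord on A#, the applied dominant of iv → V7/iv.
D#-F#-A# has root D#, degree 4 in A# minor, so iv.
E#-G##-B#-D# has root E#, degree 5 in A# minor, so V7.
A#-C#-E#: root A# is the tonic; minor triad there is i.

i64 - VI - V7/iv - iv - V7 - i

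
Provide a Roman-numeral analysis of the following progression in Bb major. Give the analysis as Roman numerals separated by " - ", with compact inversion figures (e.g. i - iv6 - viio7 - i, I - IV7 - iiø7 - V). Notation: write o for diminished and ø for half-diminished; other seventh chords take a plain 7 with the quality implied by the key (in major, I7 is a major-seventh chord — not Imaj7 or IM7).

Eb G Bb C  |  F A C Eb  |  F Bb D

Eb-G-Bb-C has root C, degree 2 in Bb major, so ii65.
F-A-C-Eb: dominant seventh chord on F = scale degree 5 → V7.
F-Bb-D: major triad on Bb = scale degree 1 → I64.

ii65 - V7 - I64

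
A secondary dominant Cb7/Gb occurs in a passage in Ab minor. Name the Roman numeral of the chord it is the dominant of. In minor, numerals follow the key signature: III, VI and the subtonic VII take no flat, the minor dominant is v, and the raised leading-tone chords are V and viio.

VI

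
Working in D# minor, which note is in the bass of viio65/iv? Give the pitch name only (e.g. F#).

The applied chord viio65/iv is rooted on F##: F##-A#-C#-E.
The figure 65 means first inversion — the third is in the bass.

A#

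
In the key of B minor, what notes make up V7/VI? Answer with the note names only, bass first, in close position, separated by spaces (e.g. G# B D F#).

The slash means an applied dominant: we want the dominant of VI. In B minor, VI is G major, and its dominant is built on D.
Building a dominant seventh chord on D gives D-F#-A-C.

D F# A C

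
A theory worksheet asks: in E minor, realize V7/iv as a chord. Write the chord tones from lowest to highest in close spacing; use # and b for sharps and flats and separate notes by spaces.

The slash means an applied dominant: we want the dominant of iv. In E minor, iv is A minor, and its dominant is built on E.
Building a dominant seventh chord on E gives E-G#-B-D.

E G# B D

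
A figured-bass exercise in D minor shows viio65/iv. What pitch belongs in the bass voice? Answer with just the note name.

The applied chord viio65/iv is rooted on F#: F#-A-C-Eb.
The figure 65 means first inversion — the third is in the bass.

A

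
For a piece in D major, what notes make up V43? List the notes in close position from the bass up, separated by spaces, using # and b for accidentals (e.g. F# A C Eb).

In D major, the dominant is A, and the diatonic chord built there is a dominant seventh chord.
That chord is spelled A-C#-E-G.
With the 43 figure the chord is in second inversion; from the bass E upward in close position it reads E-G-A-C#.

E G A C#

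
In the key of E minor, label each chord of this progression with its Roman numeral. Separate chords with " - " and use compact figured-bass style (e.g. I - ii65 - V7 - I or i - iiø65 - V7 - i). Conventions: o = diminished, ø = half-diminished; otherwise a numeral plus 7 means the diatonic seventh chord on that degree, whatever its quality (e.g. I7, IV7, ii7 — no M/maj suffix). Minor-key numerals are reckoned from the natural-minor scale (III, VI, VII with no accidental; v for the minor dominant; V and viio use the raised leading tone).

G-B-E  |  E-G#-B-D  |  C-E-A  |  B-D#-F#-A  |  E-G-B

i6 - V7/iv - iv6 - V7 - i

G-B-E: minor triad on E = scale degree 1 → i6.
E-G#-B-D is the secondary dominant of iv (dominant seventh chord on E): V7/iv.
C-E-A: minor triad on A = scale degree 4 → iv6.
B-D#-F#-A: dominant seventh chord on B = scale degree 5 → V7.
E-G-B: minor triad on E = scale degree 1 → i.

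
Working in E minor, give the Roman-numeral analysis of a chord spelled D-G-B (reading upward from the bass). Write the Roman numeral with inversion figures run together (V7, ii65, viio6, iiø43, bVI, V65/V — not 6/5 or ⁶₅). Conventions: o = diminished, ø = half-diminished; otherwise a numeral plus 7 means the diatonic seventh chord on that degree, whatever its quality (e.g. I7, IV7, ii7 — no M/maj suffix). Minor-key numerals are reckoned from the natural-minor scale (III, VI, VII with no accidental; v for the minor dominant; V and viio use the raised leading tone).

III64

The pitches G-B-D form a major triad rooted on G.
G is scale degree 3 in E minor, and a major triad on that degree is written III.
With D in the bass the chord is in second inversion, so the figured bass is 64.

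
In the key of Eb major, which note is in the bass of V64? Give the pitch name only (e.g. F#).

F

V in Eb major has root Bb; the chord is Bb-D-F.
The figure 64 means second inversion — the fifth is in the bass.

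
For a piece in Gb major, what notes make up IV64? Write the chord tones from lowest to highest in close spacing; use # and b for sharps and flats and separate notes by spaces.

The numeral's case and figure indicate a major triad. In Gb major its root, the subdominant, is Cb.
That chord is spelled Cb-Eb-Gb.
The figured bass 64 indicates second inversion, placing the fifth (Gb) in the bass: Gb-Cb-Eb.

Gb Cb Eb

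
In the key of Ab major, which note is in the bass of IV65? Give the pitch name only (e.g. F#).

F

IV in Ab major has root Db; the chord is Db-F-Ab-C.
The figure 65 means first inversion — the third is in the bass.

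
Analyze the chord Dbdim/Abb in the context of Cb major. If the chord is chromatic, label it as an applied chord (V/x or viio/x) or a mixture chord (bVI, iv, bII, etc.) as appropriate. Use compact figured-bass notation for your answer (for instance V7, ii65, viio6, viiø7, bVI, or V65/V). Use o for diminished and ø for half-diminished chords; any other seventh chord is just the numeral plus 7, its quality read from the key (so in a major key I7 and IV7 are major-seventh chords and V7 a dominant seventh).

iio64

The pitches Db-Fb-Abb form a diminished triad rooted on Db.
Db is the second degree of Cb major. This is the diminished supertonic triad, borrowed from the parallel minor.
With Abb in the bass the chord is in second inversion, so the figured bass is 64.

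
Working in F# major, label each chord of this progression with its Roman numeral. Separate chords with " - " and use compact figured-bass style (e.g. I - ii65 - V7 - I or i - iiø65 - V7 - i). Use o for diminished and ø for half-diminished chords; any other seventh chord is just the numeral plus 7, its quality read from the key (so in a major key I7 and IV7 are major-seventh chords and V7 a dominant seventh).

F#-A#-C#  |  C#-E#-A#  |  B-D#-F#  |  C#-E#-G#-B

I - iii6 - IV - V7

F#-A#-C#: root F# is the tonic; major triad there is I.
C#-E#-A# has root A#, degree 3 in F# major, so iii6.
B-D#-F#: root B is the subdominant; major triad there is IV.
C#-E#-G#-B: dominant seventh chord on C# = scale degree 5 → V7.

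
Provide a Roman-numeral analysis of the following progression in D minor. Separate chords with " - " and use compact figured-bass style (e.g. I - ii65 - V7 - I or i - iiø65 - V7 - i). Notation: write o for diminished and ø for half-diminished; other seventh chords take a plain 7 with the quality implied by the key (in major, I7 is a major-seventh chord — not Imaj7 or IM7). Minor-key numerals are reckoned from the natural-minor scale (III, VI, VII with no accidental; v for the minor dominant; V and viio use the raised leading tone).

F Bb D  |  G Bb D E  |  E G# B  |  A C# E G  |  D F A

F-Bb-D: root Bb is the submediant; major triad there is VI64.
G-Bb-D-E: half-diminished seventh chord on E = scale degree 2 → iiø65.
E-G#-B is the secondary dominant of V (major triad on E): V/V.
A-C#-E-G: root A is the dominant; dominant seventh chord there is V7.
D-F-A: minor triad on D = scale degree 1 → i.

VI64 - iiø65 - V/V - V7 - i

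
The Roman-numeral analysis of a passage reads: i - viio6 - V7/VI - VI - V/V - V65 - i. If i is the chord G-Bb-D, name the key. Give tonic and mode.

G minor

i is given as G-Bb-D — a minor triad with root G.
If G is scale degree 1 and the mode makes that degree carry a minor triad, the tonic is G and the mode is minor.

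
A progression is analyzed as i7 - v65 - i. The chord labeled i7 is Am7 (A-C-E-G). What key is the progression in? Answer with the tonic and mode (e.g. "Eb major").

The chord Am7 is a minor seventh chord rooted on A; its label is i7.
If A is scale degree 1 and the mode makes that degree carry a minor seventh chord, the tonic is A and the mode is minor.

A minor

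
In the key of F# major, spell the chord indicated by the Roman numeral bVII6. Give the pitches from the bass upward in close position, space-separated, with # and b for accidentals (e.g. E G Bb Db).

bVII6 is a major triad on the lowered seventh degree (the subtonic), borrowed from the parallel minor. In F# major that root is E.
So the chord is E-G#-B.
With the 6 figure the chord is in first inversion; from the bass G# upward in close position it reads G#-B-E.

G# B E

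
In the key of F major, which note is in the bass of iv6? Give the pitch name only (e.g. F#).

iv in F major has root Bb; the chord is Bb-Db-F.
The figure 6 means first inversion — the third is in the bass.

Db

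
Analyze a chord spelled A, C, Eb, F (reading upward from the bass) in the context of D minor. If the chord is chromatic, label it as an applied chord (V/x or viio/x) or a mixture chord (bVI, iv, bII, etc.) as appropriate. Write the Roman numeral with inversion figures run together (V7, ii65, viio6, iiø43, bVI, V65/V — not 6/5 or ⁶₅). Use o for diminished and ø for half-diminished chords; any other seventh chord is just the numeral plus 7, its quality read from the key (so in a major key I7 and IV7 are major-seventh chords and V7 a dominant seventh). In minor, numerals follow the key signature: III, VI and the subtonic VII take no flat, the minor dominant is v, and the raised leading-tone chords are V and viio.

The pitches F-A-C-Eb form a dominant seventh chord rooted on F.
F is not a diatonic chord root with this quality in D minor, but it lies a perfect fifth above Bb (VI), so the chord functions as an applied dominant of VI.
With A in the bass the chord is in first inversion, so the figured bass is 65.

V65/VI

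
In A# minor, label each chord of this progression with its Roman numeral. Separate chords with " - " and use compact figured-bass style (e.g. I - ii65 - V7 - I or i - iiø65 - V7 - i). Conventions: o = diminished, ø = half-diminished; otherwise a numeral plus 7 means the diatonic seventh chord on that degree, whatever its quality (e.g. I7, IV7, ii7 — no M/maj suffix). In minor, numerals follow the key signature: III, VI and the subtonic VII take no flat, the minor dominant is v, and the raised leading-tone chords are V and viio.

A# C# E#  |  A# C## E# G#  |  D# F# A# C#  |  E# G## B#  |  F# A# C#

i - V7/iv - iv7 - V - VI

A#-C#-E#: minor triad on A# = scale degree 1 → i.
A#-C##-E#-G#: a dominant seventh chord on A#, the applied dominant of iv → V7/iv.
D#-F#-A#-C# has root D#, degree 4 in A# minor, so iv7.
E#-G##-B#: root E# is the dominant; major triad there is V.
F#-A#-C#: root F# is the submediant; major triad there is VI.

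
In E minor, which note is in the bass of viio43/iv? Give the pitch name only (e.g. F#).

The applied chord viio43/iv is rooted on G#: G#-B-D-F.
The figure 43 means second inversion — the fifth is in the bass.

D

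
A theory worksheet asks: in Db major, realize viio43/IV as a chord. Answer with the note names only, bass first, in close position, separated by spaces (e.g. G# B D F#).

viio43/IV is a secondary leading-tone chord. The target IV is Gb in Db major; the applied chord is rooted a semitone below, on F.
Building a fully diminished seventh chord on F gives F-Ab-Cb-Ebb.
The figured bass 43 indicates second inversion, placing the fifth (Cb) in the bass: Cb-Ebb-F-Ab.

Cb Ebb F Ab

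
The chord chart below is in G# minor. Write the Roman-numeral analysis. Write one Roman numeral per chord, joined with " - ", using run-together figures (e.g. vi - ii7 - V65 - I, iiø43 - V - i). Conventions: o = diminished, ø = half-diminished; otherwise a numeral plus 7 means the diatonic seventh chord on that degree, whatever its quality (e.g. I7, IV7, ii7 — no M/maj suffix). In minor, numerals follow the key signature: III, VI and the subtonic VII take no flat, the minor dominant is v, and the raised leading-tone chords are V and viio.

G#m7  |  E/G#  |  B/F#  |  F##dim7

G#m7: minor seventh chord on G# = scale degree 1 → i7.
E/G#: root E is the submediant; major triad there is VI6.
B/F#: root B is the mediant; major triad there is III64.
F##dim7 has root F##, degree 7 in G# minor, so viio7.

i7 - VI6 - III64 - viio7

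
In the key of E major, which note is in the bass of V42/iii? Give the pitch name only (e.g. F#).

C#

The applied chord V42/iii is rooted on D#: D#-F##-A#-C#.
The figure 42 means third inversion — the seventh is in the bass.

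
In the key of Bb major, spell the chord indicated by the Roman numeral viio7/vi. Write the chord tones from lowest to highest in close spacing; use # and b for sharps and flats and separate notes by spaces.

F# A C Eb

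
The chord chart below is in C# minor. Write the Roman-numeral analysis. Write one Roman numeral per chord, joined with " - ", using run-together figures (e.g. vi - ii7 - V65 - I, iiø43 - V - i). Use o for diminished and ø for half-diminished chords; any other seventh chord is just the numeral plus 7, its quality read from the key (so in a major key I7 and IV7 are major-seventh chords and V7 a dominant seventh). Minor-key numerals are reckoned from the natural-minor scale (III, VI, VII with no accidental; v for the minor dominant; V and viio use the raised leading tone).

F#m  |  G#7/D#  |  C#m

F#m: minor triad on F# = scale degree 4 → iv.
G#7/D#: root G# is the dominant; dominant seventh chord there is V43.
C#m has root C#, degree 1 in C# minor, so i.

iv - V43 - i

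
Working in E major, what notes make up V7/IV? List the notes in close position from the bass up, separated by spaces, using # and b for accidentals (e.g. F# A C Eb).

E G# B D

The slash means an applied dominant: we want the dominant of IV. In E major, IV is A major, and its dominant is built on E.
Building a dominant seventh chord on E gives E-G#-B-D.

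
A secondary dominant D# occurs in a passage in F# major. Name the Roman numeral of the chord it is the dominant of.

ii

The chord is a major triad on D#.
A dominant resolves down a perfect fifth: D# → G#. In F# major, G# is scale degree 2, i.e. ii.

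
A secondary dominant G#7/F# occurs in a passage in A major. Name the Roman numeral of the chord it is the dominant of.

The chord is a dominant seventh chord on G#.
A dominant resolves down a perfect fifth: G# → C#. In A major, C# is scale degree 3, i.e. iii.

iii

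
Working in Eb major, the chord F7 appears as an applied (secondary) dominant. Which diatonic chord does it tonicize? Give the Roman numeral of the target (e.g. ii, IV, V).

The chord is a dominant seventh chord on F.
A dominant resolves down a perfect fifth: F → Bb. In Eb major, Bb is scale degree 5, i.e. V.

V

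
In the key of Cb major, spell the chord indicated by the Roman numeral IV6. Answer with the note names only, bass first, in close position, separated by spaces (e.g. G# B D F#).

Ab Cb Fb

The numeral's case and figure indicate a major triad. In Cb major its root, scale degree 4, is Fb.
Stacking thirds from Fb gives Fb-Ab-Cb.
With the 6 figure the chord is in first inversion; from the bass Ab upward in close position it reads Ab-Cb-Fb.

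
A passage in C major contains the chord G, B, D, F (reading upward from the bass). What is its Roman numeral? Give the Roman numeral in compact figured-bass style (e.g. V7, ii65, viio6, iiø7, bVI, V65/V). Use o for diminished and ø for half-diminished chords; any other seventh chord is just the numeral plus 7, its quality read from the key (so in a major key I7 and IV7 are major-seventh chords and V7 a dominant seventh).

V7

Stacked in thirds the chord is G-B-D-F: a dominant seventh chord on G.
In C major, G is the dominant; the diatonic dominant seventh chord there is V7.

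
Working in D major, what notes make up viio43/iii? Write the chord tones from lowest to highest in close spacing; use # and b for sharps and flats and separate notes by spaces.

B D E# G#

viio43/iii is a secondary leading-tone chord. The target iii is F# in D major; the applied chord is rooted a semitone below, on E#.
Building a fully diminished seventh chord on E# gives E#-G#-B-D.
With the 43 figure the chord is in second inversion; from the bass B upward in close position it reads B-D-E#-G#.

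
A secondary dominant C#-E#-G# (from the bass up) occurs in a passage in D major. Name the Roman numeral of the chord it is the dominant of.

iii

The chord is a major triad on C#.
A dominant resolves down a perfect fifth: C# → F#. In D major, F# is scale degree 3, i.e. iii.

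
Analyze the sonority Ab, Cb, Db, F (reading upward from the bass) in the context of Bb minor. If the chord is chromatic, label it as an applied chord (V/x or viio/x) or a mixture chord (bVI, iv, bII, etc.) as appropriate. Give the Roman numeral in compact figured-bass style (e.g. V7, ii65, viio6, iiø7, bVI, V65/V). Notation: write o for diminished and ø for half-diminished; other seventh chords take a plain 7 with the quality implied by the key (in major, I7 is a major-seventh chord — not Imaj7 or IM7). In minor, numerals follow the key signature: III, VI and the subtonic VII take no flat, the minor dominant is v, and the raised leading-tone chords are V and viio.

V43/VI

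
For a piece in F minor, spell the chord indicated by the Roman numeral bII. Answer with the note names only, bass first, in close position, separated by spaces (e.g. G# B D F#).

bII is the Neapolitan chord — a major triad on the lowered second degree. In F minor that root is Gb.
So the chord is Gb-Bb-Db.

Gb Bb Db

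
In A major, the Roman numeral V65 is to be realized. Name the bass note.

V in A major has root E; the chord is E-G#-B-D.
The figure 65 means first inversion — the third is in the bass.

G#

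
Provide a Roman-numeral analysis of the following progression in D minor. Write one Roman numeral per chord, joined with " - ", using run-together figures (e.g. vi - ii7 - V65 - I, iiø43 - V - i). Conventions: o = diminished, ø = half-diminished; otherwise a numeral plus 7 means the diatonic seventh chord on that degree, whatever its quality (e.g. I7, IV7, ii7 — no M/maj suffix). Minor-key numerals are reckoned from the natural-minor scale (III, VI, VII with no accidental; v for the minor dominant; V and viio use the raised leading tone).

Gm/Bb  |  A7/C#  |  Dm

iv6 - V65 - i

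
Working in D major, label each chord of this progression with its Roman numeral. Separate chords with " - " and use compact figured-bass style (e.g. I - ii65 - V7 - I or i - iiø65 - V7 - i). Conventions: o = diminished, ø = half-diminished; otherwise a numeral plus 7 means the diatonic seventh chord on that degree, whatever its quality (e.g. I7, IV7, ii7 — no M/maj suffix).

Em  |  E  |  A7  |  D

Em: minor triad on E = scale degree 2 → ii.
E: chromatic; E is V of V, so V/V.
A7: dominant seventh chord on A = scale degree 5 → V7.
D: major triad on D = scale degree 1 → I.

ii - V/V - V7 - I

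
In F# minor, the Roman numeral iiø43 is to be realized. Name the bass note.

D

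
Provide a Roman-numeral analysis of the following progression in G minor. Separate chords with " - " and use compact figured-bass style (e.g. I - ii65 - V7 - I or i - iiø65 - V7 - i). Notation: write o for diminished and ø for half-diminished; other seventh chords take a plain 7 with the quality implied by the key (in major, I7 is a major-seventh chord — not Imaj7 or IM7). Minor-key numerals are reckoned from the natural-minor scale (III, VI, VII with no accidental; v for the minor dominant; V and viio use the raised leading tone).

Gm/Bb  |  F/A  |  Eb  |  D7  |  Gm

i6 - VII6 - VI - V7 - i

Gm/Bb: root G is the tonic; minor triad there is i6.
F/A: major triad on F = scale degree 7 → VII6.
Eb has root Eb, degree 6 in G minor, so VI.
D7 has root D, degree 5 in G minor, so V7.
Gm: root G is the tonic; minor triad there is i.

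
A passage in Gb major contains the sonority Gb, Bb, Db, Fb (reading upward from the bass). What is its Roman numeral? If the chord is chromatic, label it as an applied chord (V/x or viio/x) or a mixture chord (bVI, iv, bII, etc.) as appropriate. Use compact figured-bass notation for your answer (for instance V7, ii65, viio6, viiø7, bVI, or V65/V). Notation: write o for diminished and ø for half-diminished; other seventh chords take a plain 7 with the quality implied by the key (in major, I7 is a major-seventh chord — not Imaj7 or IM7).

V7/IV

Stacked in thirds the chord is Gb-Bb-Db-Fb: a dominant seventh chord on Gb.
Gb is not a diatonic chord root with this quality in Gb major, but it lies a perfect fifth above Cb (IV), so the chord functions as an applied dominant of IV.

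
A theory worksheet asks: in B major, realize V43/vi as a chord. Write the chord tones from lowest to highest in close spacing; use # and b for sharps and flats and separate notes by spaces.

A# C# D# F##

The slash means an applied dominant: we want the dominant of vi. In B major, vi is G# minor, and its dominant is built on D#.
Building a dominant seventh chord on D# gives D#-F##-A#-C#.
With the 43 figure the chord is in second inversion; from the bass A# upward in close position it reads A#-C#-D#-F##.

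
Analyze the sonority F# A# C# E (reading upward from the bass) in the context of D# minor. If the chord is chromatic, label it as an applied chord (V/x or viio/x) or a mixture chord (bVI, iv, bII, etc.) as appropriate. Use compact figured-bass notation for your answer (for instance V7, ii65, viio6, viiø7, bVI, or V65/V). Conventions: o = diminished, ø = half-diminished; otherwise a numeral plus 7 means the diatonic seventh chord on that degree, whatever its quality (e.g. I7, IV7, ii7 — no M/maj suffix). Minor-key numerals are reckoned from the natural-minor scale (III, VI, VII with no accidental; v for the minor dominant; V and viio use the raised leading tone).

V7/VI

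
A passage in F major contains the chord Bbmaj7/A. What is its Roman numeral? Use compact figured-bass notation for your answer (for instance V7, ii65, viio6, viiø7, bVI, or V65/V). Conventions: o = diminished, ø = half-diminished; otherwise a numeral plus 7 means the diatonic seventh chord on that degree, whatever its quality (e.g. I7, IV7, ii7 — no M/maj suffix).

IV42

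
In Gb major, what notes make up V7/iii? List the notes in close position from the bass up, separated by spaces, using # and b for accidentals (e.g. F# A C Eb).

F A C Eb

The slash means an applied dominant: we want the dominant of iii. In Gb major, iii is Bb minor, and its dominant is built on F.
Building a dominant seventh chord on F gives F-A-C-Eb.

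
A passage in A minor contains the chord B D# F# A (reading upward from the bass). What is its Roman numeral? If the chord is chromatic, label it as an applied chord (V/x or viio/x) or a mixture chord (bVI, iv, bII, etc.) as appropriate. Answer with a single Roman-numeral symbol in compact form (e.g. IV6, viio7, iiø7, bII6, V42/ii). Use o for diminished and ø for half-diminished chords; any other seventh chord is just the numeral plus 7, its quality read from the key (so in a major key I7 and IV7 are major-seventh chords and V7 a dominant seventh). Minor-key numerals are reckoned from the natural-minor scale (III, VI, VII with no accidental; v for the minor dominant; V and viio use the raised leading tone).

V7/V

Stacked in thirds the chord is B-D#-F#-A: a dominant seventh chord on B.
B is not a diatonic chord root with this quality in A minor, but it lies a perfect fifth above E (V), so the chord functions as an applied dominant of V.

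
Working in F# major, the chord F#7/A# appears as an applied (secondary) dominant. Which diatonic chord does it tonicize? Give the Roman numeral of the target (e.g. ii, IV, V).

The chord is a dominant seventh chord on F#.
A dominant resolves down a perfect fifth: F# → B. In F# major, B is scale degree 4, i.e. IV.

IV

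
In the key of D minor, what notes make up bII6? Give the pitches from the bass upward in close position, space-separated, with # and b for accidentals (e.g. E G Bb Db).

G Bb Eb

bII6 is the Neapolitan sixth — a major triad on the lowered second degree, here in its customary first inversion. In D minor that root is Eb.
So the chord is Eb-G-Bb.
With the 6 figure the chord is in first inversion; from the bass G upward in close position it reads G-Bb-Eb.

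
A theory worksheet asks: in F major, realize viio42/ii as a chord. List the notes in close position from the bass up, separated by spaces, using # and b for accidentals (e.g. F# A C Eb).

viio42/ii is a secondary leading-tone chord. The target ii is G in F major; the applied chord is rooted a semitone below, on F#.
Building a fully diminished seventh chord on F# gives F#-A-C-Eb.
With the 42 figure the chord is in third inversion; from the bass Eb upward in close position it reads Eb-F#-A-C.

Eb F# A C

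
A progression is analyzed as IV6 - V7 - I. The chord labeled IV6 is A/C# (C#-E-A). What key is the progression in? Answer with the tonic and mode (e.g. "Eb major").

IV6 is given as C#-E-A — a major triad with root A.
If A is scale degree 4 and the mode makes that degree carry a major triad, the tonic is E and the mode is major.

E major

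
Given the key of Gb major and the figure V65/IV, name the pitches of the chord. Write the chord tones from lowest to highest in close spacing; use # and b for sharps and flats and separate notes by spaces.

Bb Db Fb Gb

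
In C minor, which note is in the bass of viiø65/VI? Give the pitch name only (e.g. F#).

Bb

The applied chord viiø65/VI is rooted on G: G-Bb-Db-F.
The figure 65 means first inversion — the third is in the bass.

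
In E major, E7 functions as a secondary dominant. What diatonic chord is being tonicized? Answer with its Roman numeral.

IV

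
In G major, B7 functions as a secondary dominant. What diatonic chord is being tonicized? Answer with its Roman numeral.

vi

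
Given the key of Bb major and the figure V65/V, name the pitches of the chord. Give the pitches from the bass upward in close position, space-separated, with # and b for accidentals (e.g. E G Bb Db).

E G Bb C

The slash means an applied dominant: we want the dominant of V. In Bb major, V is F major, and its dominant is built on C.
Building a dominant seventh chord on C gives C-E-G-Bb.
The figured bass 65 indicates first inversion, placing the third (E) in the bass: E-G-Bb-C.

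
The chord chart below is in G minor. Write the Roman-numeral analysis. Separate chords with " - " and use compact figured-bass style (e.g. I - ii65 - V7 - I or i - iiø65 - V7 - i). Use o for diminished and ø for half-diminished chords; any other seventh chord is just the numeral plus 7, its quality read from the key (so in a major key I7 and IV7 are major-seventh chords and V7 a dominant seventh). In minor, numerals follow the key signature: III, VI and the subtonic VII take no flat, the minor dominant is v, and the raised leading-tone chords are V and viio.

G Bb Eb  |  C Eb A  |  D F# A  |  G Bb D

VI6 - iio6 - V - i

G-Bb-Eb: root Eb is the submediant; major triad there is VI6.
C-Eb-A: root A is the supertonic; diminished triad there is iio6.
D-F#-A: major triad on D = scale degree 5 → V.
G-Bb-D has root G, degree 1 in G minor, so i.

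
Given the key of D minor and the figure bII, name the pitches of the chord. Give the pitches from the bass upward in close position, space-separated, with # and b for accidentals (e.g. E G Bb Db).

Scale degree 2 in D minor is E; lowering it a half step gives Eb. bII is the Neapolitan chord — a major triad on the lowered second degree.
So the chord is Eb-G-Bb, a major triad.

Eb G Bb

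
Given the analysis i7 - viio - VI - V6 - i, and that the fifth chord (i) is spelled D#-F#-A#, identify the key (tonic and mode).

D# minor

i is given as D#-F#-A# — a minor triad with root D#.
If D# is scale degree 1 and the mode makes that degree carry a minor triad, the tonic is D# and the mode is minor.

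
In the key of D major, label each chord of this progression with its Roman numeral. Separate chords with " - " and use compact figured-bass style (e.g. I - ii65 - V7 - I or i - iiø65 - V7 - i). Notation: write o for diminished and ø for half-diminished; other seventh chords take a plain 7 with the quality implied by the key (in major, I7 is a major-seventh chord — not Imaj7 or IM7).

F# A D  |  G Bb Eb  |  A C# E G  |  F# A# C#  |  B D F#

I6 - bII6 - V7 - V/vi - vi

F#-A-D: major triad on D = scale degree 1 → I6.
G-Bb-Eb: Eb with this quality isn't in the key; a major triad on b2 is the Neapolitan sixth, bII6 (third, G, in the bass — hence the 6).
A-C#-E-G has root A, degree 5 in D major, so V7.
F#-A#-C# is the secondary dominant of vi (major triad on F#): V/vi.
B-D-F#: minor triad on B = scale degree 6 → vi.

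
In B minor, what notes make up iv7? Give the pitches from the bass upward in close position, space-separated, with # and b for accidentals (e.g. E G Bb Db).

E G B D

The numeral's case and figure indicate a minor seventh chord. In B minor its root, the subdominant, is E.
That chord is spelled E-G-B-D.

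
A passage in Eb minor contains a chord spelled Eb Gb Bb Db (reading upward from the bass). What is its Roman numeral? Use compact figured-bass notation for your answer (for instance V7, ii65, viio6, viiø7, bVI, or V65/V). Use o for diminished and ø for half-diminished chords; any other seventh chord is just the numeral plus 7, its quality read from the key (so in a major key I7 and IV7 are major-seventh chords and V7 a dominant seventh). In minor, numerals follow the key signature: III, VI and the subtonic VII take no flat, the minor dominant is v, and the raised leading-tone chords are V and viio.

i7

The pitches Eb-Gb-Bb-Db form a minor seventh chord rooted on Eb.
Eb is scale degree 1 in Eb minor, and a minor seventh chord on that degree is written i7.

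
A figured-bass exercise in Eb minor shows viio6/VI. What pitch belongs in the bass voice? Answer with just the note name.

Db

The applied chord viio6/VI is rooted on Bb: Bb-Db-Fb.
The figure 6 means first inversion — the third is in the bass.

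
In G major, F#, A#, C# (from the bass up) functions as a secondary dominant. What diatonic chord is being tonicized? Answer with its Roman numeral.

iii

The chord is a major triad on F#.
A dominant resolves down a perfect fifth: F# → B. In G major, B is scale degree 3, i.e. iii.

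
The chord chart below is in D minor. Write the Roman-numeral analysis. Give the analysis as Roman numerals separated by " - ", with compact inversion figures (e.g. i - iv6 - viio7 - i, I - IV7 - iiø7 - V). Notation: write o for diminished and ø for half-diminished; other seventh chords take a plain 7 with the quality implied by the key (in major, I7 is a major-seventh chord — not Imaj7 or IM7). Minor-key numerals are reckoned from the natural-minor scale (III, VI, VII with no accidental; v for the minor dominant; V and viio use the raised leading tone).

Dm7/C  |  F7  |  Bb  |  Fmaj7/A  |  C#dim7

i42 - V7/VI - VI - III65 - viio7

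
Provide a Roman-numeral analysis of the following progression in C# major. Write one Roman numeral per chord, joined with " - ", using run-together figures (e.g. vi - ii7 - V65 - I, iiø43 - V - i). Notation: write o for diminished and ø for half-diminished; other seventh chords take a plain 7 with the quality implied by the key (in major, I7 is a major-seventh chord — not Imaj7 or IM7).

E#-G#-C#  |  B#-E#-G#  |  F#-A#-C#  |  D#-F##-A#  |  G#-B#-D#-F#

E#-G#-C#: root C# is the tonic; major triad there is I6.
B#-E#-G#: root E# is the mediant; minor triad there is iii64.
F#-A#-C#: root F# is the subdominant; major triad there is IV.
D#-F##-A#: chromatic; D# is V of V, so V/V.
G#-B#-D#-F#: dominant seventh chord on G# = scale degree 5 → V7.

I6 - iii64 - IV - V/V - V7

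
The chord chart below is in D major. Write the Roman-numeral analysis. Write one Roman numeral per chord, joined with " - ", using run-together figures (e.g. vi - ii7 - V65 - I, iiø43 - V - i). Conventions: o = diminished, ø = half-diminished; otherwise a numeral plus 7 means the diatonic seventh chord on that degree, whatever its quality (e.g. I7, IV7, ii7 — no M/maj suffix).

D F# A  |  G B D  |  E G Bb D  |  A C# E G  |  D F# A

I - IV - iiø7 - V7 - I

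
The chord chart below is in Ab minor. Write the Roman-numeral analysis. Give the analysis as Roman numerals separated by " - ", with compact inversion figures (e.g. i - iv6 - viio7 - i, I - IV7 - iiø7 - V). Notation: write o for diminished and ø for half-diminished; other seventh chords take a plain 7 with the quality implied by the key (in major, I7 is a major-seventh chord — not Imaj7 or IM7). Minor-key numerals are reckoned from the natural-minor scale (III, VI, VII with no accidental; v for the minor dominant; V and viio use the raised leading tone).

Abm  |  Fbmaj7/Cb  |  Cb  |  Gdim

Abm: root Ab is the tonic; minor triad there is i.
Fbmaj7/Cb: major seventh chord on Fb = scale degree 6 → VI43.
Cb has root Cb, degree 3 in Ab minor, so III.
Gdim: diminished triad on G = scale degree 7 → viio.

i - VI43 - III - viio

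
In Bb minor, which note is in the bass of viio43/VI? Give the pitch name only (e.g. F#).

The applied chord viio43/VI is rooted on F: F-Ab-Cb-Ebb.
The figure 43 means second inversion — the fifth is in the bass.

Cb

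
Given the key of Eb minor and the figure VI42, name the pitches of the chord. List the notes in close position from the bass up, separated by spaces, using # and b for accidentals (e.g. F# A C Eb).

The numeral's case and figure indicate a major seventh chord. In Eb minor its root, the sixth degree, is Cb.
Stacking thirds from Cb gives Cb-Eb-Gb-Bb.
With the 42 figure the chord is in third inversion; from the bass Bb upward in close position it reads Bb-Cb-Eb-Gb.

Bb Cb Eb Gb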